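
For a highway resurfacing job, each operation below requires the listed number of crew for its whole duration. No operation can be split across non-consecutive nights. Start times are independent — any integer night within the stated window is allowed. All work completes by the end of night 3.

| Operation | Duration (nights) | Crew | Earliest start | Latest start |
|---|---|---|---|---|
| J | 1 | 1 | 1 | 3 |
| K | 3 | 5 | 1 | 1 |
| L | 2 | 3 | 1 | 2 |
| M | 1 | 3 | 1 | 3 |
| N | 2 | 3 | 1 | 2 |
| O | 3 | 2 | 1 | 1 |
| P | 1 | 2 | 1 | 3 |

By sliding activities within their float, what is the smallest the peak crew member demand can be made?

13

Early-start (J@1, K@1, L@1, M@1, N@1, O@1, P@1) gives peak 19: n1:19  n2:13  n3:7.
Shift M→3, N→2.
Schedule J@1, K@1, L@1, M@3, N@2, O@1, P@1: n1:13  n2:13  n3:13 — peak 13.
Total crew member-nights = 39 over 3 nights ⇒ peak ≥ ⌈39/3⌉ = 13, so 13 is optimal.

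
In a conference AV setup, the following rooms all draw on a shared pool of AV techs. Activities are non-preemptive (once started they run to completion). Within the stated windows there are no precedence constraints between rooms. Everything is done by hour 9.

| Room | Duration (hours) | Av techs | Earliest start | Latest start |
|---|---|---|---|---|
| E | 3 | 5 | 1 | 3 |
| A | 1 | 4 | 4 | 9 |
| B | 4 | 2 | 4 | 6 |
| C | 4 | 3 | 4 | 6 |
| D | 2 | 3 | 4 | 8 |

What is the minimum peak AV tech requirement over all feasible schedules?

Early-start (E@1, A@4, B@4, C@4, D@4) gives peak 12: h1:5  h2:5  h3:5  h4:12  h5:8  h6:5  h7:5  h8:0  h9:0.
Shift C→5, D→8.
Schedule E@1, A@4, B@4, C@5, D@8: h1:5  h2:5  h3:5  h4:6  h5:5  h6:5  h7:5  h8:6  h9:3 — peak 6.

6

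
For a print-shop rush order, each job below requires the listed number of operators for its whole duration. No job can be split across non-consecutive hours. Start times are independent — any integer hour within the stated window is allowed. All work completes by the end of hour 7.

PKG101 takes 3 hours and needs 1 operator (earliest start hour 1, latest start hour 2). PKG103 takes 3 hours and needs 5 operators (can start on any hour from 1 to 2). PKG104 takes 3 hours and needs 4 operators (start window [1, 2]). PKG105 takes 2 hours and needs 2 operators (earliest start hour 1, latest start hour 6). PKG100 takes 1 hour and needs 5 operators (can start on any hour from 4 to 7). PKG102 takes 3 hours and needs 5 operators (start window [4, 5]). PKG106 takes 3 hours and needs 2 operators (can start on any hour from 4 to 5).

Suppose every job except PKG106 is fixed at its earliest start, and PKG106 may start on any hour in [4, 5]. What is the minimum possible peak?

PKG106@4: h1:12  h2:12  h3:10  h4:12  h5:7  h6:7  h7:0 → peak 12
PKG106@5: h1:12  h2:12  h3:10  h4:10  h5:7  h6:7  h7:2 → peak 12
Best is PKG106@4, peak 12.

12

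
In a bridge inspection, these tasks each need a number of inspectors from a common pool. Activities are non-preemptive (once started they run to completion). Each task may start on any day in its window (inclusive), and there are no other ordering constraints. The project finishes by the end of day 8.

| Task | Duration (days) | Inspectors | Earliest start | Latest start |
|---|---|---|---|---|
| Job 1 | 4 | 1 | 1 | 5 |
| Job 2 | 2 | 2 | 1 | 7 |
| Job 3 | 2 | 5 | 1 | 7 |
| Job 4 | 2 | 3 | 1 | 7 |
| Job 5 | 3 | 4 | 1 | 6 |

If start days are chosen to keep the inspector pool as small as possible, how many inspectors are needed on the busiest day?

Early-start (Job 1@1, Job 2@1, Job 3@1, Job 4@1, Job 5@1) gives peak 15: d1:15  d2:15  d3:5  d4:1  d5:0  d6:0  d7:0  d8:0.
Shift Job 2→4, Job 3→7, Job 4→5.
Schedule Job 1@1, Job 2@4, Job 3@7, Job 4@5, Job 5@1: d1:5  d2:5  d3:5  d4:3  d5:5  d6:3  d7:5  d8:5 — peak 5.
Total inspector-days = 36 over 8 days ⇒ peak ≥ ⌈36/8⌉ = 5, so 5 is optimal.

5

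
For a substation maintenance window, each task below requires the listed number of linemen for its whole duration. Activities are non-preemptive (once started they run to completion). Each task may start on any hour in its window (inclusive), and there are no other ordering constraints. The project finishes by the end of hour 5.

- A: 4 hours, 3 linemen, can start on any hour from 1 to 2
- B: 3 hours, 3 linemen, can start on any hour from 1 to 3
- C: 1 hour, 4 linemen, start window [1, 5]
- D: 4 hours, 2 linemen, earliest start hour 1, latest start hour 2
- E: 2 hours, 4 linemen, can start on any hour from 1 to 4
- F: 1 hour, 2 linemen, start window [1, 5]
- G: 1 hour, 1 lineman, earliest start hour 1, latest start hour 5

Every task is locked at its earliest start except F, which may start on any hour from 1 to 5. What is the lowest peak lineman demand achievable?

F@1: h1:19  h2:12  h3:8  h4:5  h5:0 → peak 19
F@2: h1:17  h2:14  h3:8  h4:5  h5:0 → peak 17
F@3: h1:17  h2:12  h3:10  h4:5  h5:0 → peak 17
F@4: h1:17  h2:12  h3:8  h4:7  h5:0 → peak 17
F@5: h1:17  h2:12  h3:8  h4:5  h5:2 → peak 17
Best is F@2, peak 17.

17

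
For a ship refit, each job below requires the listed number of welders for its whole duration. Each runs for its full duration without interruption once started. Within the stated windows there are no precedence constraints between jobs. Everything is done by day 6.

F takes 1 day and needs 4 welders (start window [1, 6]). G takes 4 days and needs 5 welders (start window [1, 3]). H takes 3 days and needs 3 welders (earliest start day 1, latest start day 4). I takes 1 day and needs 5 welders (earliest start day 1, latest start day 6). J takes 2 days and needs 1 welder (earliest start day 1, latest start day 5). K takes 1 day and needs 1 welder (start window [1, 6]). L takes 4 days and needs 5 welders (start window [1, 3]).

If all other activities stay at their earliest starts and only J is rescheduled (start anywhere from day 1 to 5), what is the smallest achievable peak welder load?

23

J@1: d1:24  d2:14  d3:13  d4:10  d5:0  d6:0 → peak 24
J@2: d1:23  d2:14  d3:14  d4:10  d5:0  d6:0 → peak 23
J@3: d1:23  d2:13  d3:14  d4:11  d5:0  d6:0 → peak 23
J@4: d1:23  d2:13  d3:13  d4:11  d5:1  d6:0 → peak 23
J@5: d1:23  d2:13  d3:13  d4:10  d5:1  d6:1 → peak 23
Best is J@2, peak 23.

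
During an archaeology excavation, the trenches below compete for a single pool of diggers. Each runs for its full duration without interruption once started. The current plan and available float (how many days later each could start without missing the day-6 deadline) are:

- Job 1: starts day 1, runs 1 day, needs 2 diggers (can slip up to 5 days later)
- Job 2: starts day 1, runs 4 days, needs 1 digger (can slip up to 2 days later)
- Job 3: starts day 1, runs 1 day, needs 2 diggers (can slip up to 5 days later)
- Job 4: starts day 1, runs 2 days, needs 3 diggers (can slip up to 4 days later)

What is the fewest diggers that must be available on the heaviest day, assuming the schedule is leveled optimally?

3

Early-start (Job 1@1, Job 2@1, Job 3@1, Job 4@1) gives peak 8: d1:8  d2:4  d3:1  d4:1  d5:0  d6:0.
Shift Job 3→2, Job 4→5.
Schedule Job 1@1, Job 2@1, Job 3@2, Job 4@5: d1:3  d2:3  d3:1  d4:1  d5:3  d6:3 — peak 3.
Total digger-days = 14 over 6 days ⇒ peak ≥ ⌈14/6⌉ = 3, so 3 is optimal.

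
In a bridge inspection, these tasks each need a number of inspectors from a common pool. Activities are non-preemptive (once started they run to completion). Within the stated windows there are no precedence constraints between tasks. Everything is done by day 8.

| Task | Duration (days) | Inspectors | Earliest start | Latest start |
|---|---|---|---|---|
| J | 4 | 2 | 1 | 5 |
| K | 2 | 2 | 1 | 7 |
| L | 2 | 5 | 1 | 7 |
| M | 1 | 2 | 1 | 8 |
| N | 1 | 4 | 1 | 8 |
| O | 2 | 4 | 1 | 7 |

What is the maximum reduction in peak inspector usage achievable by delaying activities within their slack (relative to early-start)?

13

Early-start peak: d1:19  d2:13  d3:2  d4:2  d5:0  d6:0  d7:0  d8:0 ⇒ 19.
Leveled (J@1, K@1, L@5, M@1, N@3, O@7): d1:6  d2:4  d3:6  d4:2  d5:5  d6:5  d7:4  d8:4 ⇒ 6.
Reduction 19 − 6 = 13.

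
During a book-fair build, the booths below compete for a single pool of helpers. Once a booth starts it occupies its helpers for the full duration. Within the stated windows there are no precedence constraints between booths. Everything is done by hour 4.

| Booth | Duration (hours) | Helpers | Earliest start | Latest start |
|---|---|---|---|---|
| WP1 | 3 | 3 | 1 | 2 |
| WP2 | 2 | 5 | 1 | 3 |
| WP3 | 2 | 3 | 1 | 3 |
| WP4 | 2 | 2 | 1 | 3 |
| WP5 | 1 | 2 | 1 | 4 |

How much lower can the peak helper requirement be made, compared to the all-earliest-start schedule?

Early-start peak: h1:15  h2:13  h3:3  h4:0 ⇒ 15.
Leveled (WP1@1, WP2@1, WP3@3, WP4@3, WP5@4): h1:8  h2:8  h3:8  h4:7 ⇒ 8.
Reduction 15 − 8 = 7.

7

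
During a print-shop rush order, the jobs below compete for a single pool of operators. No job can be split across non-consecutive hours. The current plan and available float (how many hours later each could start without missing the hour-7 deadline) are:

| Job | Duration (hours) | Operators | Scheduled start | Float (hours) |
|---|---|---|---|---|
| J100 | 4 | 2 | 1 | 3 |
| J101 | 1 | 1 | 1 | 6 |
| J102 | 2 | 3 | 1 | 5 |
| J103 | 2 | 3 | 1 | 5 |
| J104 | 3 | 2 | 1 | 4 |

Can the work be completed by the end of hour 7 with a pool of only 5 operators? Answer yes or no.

yes

Schedule J100@1, J101@1, J102@2, J103@4, J104@5: h1:3  h2:5  h3:5  h4:5  h5:5  h6:2  h7:2 — peak 5 ≤ 5.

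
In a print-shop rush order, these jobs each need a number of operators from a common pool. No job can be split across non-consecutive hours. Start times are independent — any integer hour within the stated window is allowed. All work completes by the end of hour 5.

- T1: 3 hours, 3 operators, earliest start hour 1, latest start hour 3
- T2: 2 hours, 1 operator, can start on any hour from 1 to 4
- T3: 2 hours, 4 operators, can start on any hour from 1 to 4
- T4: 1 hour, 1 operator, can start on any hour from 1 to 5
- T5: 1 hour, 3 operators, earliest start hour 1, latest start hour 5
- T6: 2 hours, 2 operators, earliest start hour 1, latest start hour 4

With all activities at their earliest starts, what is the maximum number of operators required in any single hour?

14

Early-start schedule: T1@1, T2@1, T3@1, T4@1, T5@1, T6@1.
Load per hour: hour 1: 14, hour 2: 10, hour 3: 3, hour 4: 0, hour 5: 0.
Peak is 14.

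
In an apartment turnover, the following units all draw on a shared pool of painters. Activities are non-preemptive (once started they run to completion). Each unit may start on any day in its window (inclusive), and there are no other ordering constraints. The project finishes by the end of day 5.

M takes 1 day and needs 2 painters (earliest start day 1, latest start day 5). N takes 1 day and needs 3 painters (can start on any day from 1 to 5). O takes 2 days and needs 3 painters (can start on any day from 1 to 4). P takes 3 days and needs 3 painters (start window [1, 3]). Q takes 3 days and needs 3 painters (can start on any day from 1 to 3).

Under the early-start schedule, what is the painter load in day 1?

14

At early start, day 1 has: M, N, O, P, Q.
Demand: 2 + 3 + 3 + 3 + 3 = 14.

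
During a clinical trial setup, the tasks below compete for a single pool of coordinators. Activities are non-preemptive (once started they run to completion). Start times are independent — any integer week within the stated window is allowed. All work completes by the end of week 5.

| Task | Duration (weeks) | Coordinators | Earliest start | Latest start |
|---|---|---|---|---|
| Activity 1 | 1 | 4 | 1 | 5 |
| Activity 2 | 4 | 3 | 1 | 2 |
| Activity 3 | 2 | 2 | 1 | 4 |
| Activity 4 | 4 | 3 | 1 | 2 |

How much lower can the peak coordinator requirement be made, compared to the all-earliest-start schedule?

Early-start peak: w1:12  w2:8  w3:6  w4:6  w5:0 ⇒ 12.
Leveled (Activity 1@1, Activity 2@1, Activity 3@2, Activity 4@2): w1:7  w2:8  w3:8  w4:6  w5:3 ⇒ 8.
Reduction 12 − 8 = 4.

4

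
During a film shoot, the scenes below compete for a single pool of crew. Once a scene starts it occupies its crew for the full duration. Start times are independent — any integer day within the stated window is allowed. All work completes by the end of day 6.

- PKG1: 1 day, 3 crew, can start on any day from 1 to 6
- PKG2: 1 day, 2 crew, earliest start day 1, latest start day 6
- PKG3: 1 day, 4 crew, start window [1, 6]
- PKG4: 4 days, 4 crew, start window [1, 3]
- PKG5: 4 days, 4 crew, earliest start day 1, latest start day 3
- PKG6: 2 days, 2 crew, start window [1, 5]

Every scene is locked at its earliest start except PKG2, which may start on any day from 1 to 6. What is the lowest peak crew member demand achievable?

PKG2@1: d1:19  d2:10  d3:8  d4:8  d5:0  d6:0 → peak 19
PKG2@2: d1:17  d2:12  d3:8  d4:8  d5:0  d6:0 → peak 17
PKG2@3: d1:17  d2:10  d3:10  d4:8  d5:0  d6:0 → peak 17
PKG2@4: d1:17  d2:10  d3:8  d4:10  d5:0  d6:0 → peak 17
PKG2@5: d1:17  d2:10  d3:8  d4:8  d5:2  d6:0 → peak 17
PKG2@6: d1:17  d2:10  d3:8  d4:8  d5:0  d6:2 → peak 17
Best is PKG2@2, peak 17.

17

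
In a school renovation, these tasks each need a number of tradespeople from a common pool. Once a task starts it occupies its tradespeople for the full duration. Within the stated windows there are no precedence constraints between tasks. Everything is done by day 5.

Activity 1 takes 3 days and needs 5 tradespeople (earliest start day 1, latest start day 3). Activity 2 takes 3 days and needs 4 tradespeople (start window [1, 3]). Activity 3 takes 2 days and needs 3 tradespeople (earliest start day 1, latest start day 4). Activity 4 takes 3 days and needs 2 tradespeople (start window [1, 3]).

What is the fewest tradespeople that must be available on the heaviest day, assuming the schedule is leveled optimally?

11

Early-start (Activity 1@1, Activity 2@1, Activity 3@1, Activity 4@1) gives peak 14: d1:14  d2:14  d3:11  d4:0  d5:0.
Shift Activity 3→4.
Schedule Activity 1@1, Activity 2@1, Activity 3@4, Activity 4@1: d1:11  d2:11  d3:11  d4:3  d5:3 — peak 11.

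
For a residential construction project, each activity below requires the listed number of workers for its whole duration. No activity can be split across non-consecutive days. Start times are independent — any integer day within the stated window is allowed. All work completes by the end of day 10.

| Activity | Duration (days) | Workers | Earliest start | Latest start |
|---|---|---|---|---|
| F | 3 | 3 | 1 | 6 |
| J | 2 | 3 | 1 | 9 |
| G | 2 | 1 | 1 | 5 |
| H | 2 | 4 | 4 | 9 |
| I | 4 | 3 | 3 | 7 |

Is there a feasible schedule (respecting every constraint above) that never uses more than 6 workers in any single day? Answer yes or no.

yes

Schedule F@1, J@1, G@3, H@4, I@6: d1:6  d2:6  d3:4  d4:5  d5:4  d6:3  d7:3  d8:3  d9:3  d10:0 — peak 6 ≤ 6.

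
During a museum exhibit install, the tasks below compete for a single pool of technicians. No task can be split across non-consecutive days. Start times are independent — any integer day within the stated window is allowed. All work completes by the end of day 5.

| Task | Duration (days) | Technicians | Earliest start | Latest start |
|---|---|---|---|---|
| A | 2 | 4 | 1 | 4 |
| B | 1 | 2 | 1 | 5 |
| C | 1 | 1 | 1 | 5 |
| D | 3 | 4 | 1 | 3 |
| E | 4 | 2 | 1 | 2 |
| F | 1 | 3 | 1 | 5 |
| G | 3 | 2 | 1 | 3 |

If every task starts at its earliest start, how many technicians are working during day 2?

12

At early start, day 2 has: A, D, E, G.
Demand: 4 + 4 + 2 + 2 = 12.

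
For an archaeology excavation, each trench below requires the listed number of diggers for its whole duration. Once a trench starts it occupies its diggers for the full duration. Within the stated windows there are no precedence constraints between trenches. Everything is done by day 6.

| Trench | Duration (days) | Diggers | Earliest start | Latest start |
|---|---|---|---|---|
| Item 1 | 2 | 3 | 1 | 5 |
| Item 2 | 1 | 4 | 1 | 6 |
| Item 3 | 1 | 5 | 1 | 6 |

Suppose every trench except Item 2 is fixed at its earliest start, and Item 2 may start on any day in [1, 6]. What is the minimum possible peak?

8

Item 2@1: d1:12  d2:3  d3:0  d4:0  d5:0  d6:0 → peak 12
Item 2@2: d1:8  d2:7  d3:0  d4:0  d5:0  d6:0 → peak 8
Item 2@3: d1:8  d2:3  d3:4  d4:0  d5:0  d6:0 → peak 8
Item 2@4: d1:8  d2:3  d3:0  d4:4  d5:0  d6:0 → peak 8
Item 2@5: d1:8  d2:3  d3:0  d4:0  d5:4  d6:0 → peak 8
Item 2@6: d1:8  d2:3  d3:0  d4:0  d5:0  d6:4 → peak 8
Best is Item 2@2, peak 8.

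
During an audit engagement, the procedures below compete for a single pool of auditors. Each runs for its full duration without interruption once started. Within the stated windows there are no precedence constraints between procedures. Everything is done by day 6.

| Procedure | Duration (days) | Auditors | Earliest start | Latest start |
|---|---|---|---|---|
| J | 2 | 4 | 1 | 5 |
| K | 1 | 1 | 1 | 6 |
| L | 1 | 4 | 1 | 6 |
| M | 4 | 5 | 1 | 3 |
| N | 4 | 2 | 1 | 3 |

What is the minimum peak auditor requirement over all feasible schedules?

8

Early-start (J@1, K@1, L@1, M@1, N@1) gives peak 16: d1:16  d2:11  d3:7  d4:7  d5:0  d6:0.
Shift L→2, M→3, N→3.
Schedule J@1, K@1, L@2, M@3, N@3: d1:5  d2:8  d3:7  d4:7  d5:7  d6:7 — peak 8.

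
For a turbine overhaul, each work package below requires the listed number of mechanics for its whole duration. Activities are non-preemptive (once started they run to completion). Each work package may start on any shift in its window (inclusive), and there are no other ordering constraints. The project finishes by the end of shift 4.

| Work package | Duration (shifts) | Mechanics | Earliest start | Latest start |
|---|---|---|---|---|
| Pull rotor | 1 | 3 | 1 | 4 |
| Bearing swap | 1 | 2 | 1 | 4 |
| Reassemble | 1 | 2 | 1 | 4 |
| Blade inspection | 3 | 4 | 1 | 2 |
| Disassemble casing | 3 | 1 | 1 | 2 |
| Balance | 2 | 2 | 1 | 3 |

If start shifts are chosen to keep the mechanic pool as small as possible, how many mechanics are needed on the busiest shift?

Early-start (Pull rotor@1, Bearing swap@1, Reassemble@1, Blade inspection@1, Disassemble casing@1, Balance@1) gives peak 14: s1:14  s2:7  s3:5  s4:0.
Shift Blade inspection→2, Disassemble casing→2, Balance→2.
Schedule Pull rotor@1, Bearing swap@1, Reassemble@1, Blade inspection@2, Disassemble casing@2, Balance@2: s1:7  s2:7  s3:7  s4:5 — peak 7.
Total mechanic-shifts = 26 over 4 shifts ⇒ peak ≥ ⌈26/4⌉ = 7, so 7 is optimal.

7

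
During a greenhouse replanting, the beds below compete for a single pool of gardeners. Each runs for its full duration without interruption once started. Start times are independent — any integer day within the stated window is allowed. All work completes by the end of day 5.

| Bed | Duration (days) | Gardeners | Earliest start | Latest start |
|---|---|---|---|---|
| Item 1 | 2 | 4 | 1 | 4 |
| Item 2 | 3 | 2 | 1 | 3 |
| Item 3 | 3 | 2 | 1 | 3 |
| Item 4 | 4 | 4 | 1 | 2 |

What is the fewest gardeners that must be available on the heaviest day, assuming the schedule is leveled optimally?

Early-start (Item 1@1, Item 2@1, Item 3@1, Item 4@1) gives peak 12: d1:12  d2:12  d3:8  d4:4  d5:0.
Shift Item 2→3, Item 3→3.
Schedule Item 1@1, Item 2@3, Item 3@3, Item 4@1: d1:8  d2:8  d3:8  d4:8  d5:4 — peak 8.
Total gardener-days = 36 over 5 days ⇒ peak ≥ ⌈36/5⌉ = 8, so 8 is optimal.

8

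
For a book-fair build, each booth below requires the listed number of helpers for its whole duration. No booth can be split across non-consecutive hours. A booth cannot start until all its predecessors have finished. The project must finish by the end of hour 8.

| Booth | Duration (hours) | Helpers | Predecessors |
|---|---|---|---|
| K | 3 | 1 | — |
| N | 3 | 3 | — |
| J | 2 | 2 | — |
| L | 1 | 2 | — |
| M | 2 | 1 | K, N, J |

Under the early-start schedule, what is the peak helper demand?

8

Early-start schedule: K@1, N@1, J@1, L@1, M@4.
Load per hour: hour 1: 8, hour 2: 6, hour 3: 4, hour 4: 1, hour 5: 1, hour 6: 0, hour 7: 0, hour 8: 0.
Peak is 8.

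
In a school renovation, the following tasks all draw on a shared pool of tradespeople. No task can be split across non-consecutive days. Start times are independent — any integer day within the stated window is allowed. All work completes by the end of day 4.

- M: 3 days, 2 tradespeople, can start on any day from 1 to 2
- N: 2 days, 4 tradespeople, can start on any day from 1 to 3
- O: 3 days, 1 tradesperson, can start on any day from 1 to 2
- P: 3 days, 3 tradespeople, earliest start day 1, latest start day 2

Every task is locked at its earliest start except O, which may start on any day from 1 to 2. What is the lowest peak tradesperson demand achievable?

10

O@1: d1:10  d2:10  d3:6  d4:0 → peak 10
O@2: d1:9  d2:10  d3:6  d4:1 → peak 10
Best is O@1, peak 10.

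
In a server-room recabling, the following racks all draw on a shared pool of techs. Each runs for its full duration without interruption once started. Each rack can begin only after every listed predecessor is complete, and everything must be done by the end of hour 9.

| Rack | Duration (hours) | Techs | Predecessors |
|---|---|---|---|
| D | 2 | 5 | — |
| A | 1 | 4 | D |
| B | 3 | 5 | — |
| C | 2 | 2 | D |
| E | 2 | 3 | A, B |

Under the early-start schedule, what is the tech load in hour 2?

At early start, hour 2 has: D, B.
Demand: 5 + 5 = 10.

10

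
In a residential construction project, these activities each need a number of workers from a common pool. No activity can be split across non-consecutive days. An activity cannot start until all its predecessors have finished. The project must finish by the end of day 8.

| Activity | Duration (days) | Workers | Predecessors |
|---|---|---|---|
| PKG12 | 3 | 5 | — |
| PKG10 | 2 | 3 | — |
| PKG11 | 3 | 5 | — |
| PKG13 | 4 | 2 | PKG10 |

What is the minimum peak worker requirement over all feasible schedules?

7

Early-start (PKG12@1, PKG10@1, PKG11@1, PKG13@3) gives peak 13: d1:13  d2:13  d3:12  d4:2  d5:2  d6:2  d7:0  d8:0.
Shift PKG12→3, PKG11→6.
Schedule PKG12@3, PKG10@1, PKG11@6, PKG13@3: d1:3  d2:3  d3:7  d4:7  d5:7  d6:7  d7:5  d8:5 — peak 7.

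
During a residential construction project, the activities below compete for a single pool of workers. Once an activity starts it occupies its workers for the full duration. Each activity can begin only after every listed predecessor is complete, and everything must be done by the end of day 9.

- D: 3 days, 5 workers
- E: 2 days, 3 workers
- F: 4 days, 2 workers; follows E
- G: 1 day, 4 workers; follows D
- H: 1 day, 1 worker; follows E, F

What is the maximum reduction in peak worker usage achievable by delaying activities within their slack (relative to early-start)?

1

Early-start peak: d1:8  d2:8  d3:7  d4:6  d5:2  d6:2  d7:1  d8:0  d9:0 ⇒ 8.
Leveled (D@3, E@1, F@3, G@6, H@7): d1:3  d2:3  d3:7  d4:7  d5:7  d6:6  d7:1  d8:0  d9:0 ⇒ 7.
Reduction 8 − 7 = 1.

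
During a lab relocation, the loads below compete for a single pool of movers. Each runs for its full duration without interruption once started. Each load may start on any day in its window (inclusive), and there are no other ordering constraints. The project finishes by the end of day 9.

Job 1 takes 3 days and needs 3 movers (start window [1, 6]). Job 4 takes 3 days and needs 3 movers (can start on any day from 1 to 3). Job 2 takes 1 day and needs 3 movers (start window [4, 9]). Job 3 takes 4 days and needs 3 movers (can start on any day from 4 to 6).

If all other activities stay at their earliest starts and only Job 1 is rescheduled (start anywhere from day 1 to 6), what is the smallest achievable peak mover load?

Job 1@1: d1:6  d2:6  d3:6  d4:6  d5:3  d6:3  d7:3  d8:0  d9:0 → peak 6
Job 1@2: d1:3  d2:6  d3:6  d4:9  d5:3  d6:3  d7:3  d8:0  d9:0 → peak 9
Job 1@3: d1:3  d2:3  d3:6  d4:9  d5:6  d6:3  d7:3  d8:0  d9:0 → peak 9
Job 1@4: d1:3  d2:3  d3:3  d4:9  d5:6  d6:6  d7:3  d8:0  d9:0 → peak 9
Job 1@5: d1:3  d2:3  d3:3  d4:6  d5:6  d6:6  d7:6  d8:0  d9:0 → peak 6
Job 1@6: d1:3  d2:3  d3:3  d4:6  d5:3  d6:6  d7:6  d8:3  d9:0 → peak 6
Best is Job 1@1, peak 6.

6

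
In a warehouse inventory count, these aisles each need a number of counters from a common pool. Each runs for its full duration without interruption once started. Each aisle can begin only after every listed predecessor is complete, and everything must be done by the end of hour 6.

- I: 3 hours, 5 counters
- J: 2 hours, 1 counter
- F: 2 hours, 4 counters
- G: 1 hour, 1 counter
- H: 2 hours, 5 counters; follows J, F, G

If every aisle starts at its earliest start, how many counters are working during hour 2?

At early start, hour 2 has: I, J, F.
Demand: 5 + 1 + 4 = 10.

10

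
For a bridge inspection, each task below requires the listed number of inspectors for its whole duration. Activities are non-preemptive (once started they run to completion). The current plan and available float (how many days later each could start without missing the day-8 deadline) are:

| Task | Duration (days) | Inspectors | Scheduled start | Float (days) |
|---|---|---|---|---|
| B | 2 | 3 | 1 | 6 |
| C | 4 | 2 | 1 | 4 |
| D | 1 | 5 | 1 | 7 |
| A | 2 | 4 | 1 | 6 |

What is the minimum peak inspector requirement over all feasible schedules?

5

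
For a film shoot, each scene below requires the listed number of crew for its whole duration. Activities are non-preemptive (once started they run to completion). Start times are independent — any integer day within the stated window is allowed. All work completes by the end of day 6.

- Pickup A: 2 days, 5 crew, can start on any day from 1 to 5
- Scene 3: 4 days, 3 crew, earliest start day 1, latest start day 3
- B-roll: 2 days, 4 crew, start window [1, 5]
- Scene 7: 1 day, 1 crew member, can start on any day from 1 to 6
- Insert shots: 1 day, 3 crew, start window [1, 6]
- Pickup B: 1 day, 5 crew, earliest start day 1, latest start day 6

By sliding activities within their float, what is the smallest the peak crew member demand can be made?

8

Early-start (Pickup A@1, Scene 3@1, B-roll@1, Scene 7@1, Insert shots@1, Pickup B@1) gives peak 21: d1:21  d2:12  d3:3  d4:3  d5:0  d6:0.
Shift B-roll→3, Scene 7→3, Insert shots→5, Pickup B→5.
Schedule Pickup A@1, Scene 3@1, B-roll@3, Scene 7@3, Insert shots@5, Pickup B@5: d1:8  d2:8  d3:8  d4:7  d5:8  d6:0 — peak 8.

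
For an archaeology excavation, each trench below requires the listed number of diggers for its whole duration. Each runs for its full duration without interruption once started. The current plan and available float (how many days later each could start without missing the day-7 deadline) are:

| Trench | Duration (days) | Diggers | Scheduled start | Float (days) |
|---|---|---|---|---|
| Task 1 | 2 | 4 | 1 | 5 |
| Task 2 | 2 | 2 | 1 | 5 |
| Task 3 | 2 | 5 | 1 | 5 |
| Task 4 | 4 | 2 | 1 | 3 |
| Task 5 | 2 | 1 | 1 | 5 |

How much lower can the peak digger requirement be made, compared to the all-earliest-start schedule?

8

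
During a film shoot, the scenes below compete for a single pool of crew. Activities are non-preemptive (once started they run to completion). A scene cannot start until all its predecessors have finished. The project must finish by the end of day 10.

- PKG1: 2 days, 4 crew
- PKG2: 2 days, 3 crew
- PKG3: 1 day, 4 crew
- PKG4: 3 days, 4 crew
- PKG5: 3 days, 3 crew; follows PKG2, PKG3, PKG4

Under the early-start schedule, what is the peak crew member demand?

Early-start schedule: PKG1@1, PKG2@1, PKG3@1, PKG4@1, PKG5@4.
Load per day: day 1: 15, day 2: 11, day 3: 4, day 4: 3, day 5: 3, day 6: 3, day 7: 0, day 8: 0, day 9: 0, day 10: 0.
Peak is 15.

15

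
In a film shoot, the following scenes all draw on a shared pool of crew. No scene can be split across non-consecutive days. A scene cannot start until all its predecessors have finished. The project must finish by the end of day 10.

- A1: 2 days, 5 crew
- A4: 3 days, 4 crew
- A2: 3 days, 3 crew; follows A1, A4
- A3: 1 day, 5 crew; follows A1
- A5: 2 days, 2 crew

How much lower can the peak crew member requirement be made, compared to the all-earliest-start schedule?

Early-start peak: d1:11  d2:11  d3:9  d4:3  d5:3  d6:3  d7:0  d8:0  d9:0  d10:0 ⇒ 11.
Leveled (A1@1, A4@3, A2@6, A3@9, A5@6): d1:5  d2:5  d3:4  d4:4  d5:4  d6:5  d7:5  d8:3  d9:5  d10:0 ⇒ 5.
Reduction 11 − 5 = 6.

6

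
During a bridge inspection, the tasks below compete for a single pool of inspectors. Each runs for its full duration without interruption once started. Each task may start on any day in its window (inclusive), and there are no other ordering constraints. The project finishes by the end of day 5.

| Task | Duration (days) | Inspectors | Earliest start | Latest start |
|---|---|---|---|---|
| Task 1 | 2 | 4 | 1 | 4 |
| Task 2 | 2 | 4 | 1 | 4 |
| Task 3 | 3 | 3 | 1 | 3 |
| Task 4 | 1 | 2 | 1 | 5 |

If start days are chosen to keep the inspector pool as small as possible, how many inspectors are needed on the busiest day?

Early-start (Task 1@1, Task 2@1, Task 3@1, Task 4@1) gives peak 13: d1:13  d2:11  d3:3  d4:0  d5:0.
Shift Task 2→3, Task 4→4.
Schedule Task 1@1, Task 2@3, Task 3@1, Task 4@4: d1:7  d2:7  d3:7  d4:6  d5:0 — peak 7.

7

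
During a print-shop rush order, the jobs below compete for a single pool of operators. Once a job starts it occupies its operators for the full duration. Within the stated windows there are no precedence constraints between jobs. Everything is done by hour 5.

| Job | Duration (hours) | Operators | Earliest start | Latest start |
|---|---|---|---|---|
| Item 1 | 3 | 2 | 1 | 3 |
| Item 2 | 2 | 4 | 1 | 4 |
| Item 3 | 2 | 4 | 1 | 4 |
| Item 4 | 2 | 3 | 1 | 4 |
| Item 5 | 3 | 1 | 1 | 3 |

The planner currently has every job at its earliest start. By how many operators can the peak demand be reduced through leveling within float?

7

Early-start peak: h1:14  h2:14  h3:3  h4:0  h5:0 ⇒ 14.
Leveled (Item 1@1, Item 2@1, Item 3@3, Item 4@4, Item 5@1): h1:7  h2:7  h3:7  h4:7  h5:3 ⇒ 7.
Reduction 14 − 7 = 7.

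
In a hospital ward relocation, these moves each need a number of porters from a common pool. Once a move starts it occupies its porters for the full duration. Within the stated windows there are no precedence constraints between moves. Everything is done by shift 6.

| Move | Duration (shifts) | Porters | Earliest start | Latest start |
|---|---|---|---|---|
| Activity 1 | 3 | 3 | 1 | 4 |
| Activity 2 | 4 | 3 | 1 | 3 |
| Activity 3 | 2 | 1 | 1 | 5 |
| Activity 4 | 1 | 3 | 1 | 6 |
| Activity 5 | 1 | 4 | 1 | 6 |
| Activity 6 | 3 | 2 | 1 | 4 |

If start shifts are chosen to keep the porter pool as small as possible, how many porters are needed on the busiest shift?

6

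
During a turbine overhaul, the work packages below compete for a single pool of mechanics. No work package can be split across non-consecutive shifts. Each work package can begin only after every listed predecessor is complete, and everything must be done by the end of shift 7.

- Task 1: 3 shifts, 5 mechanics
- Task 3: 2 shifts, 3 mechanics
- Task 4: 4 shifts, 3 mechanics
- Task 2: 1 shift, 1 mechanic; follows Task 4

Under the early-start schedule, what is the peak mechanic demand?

Early-start schedule: Task 1@1, Task 3@1, Task 4@1, Task 2@5.
Load per shift: shift 1: 11, shift 2: 11, shift 3: 8, shift 4: 3, shift 5: 1, shift 6: 0, shift 7: 0.
Peak is 11.

11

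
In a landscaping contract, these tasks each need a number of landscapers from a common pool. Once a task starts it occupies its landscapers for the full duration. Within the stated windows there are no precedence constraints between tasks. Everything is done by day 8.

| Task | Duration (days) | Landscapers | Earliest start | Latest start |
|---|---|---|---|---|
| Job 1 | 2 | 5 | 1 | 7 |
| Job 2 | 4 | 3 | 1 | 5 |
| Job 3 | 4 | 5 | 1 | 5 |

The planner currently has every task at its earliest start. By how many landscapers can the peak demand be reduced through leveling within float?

5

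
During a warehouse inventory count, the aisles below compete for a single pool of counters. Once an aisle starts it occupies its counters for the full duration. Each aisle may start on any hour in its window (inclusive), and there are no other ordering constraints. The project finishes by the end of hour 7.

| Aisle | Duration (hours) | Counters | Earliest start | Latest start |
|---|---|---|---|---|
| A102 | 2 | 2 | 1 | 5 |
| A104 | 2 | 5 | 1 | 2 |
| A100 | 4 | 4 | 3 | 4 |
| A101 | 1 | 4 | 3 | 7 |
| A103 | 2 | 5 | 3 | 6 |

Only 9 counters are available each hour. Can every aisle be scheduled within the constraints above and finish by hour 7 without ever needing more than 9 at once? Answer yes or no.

Schedule A102@1, A104@1, A100@3, A101@3, A103@4: h1:7  h2:7  h3:8  h4:9  h5:9  h6:4  h7:0 — peak 9 ≤ 9.

yes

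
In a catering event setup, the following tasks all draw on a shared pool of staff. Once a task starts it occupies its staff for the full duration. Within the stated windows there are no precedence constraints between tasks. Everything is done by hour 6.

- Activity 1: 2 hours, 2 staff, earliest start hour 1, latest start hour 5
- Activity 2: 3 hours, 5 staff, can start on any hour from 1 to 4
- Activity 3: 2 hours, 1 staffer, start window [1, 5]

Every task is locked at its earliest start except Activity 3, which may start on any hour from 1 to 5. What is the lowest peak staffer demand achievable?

7

Activity 3@1: h1:8  h2:8  h3:5  h4:0  h5:0  h6:0 → peak 8
Activity 3@2: h1:7  h2:8  h3:6  h4:0  h5:0  h6:0 → peak 8
Activity 3@3: h1:7  h2:7  h3:6  h4:1  h5:0  h6:0 → peak 7
Activity 3@4: h1:7  h2:7  h3:5  h4:1  h5:1  h6:0 → peak 7
Activity 3@5: h1:7  h2:7  h3:5  h4:0  h5:1  h6:1 → peak 7
Best is Activity 3@3, peak 7.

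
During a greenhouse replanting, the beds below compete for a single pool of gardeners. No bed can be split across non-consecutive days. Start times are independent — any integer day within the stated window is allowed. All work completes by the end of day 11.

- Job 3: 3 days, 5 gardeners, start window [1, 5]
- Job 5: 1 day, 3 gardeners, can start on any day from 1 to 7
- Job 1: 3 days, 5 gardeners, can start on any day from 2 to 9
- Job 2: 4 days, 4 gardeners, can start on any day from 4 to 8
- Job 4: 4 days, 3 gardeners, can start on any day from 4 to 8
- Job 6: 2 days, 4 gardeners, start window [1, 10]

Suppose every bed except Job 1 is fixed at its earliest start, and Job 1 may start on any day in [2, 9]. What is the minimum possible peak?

Job 1@2: d1:12  d2:14  d3:10  d4:12  d5:7  d6:7  d7:7  d8:0  d9:0  d10:0  d11:0 → peak 14
Job 1@3: d1:12  d2:9  d3:10  d4:12  d5:12  d6:7  d7:7  d8:0  d9:0  d10:0  d11:0 → peak 12
Job 1@4: d1:12  d2:9  d3:5  d4:12  d5:12  d6:12  d7:7  d8:0  d9:0  d10:0  d11:0 → peak 12
Job 1@5: d1:12  d2:9  d3:5  d4:7  d5:12  d6:12  d7:12  d8:0  d9:0  d10:0  d11:0 → peak 12
Job 1@6: d1:12  d2:9  d3:5  d4:7  d5:7  d6:12  d7:12  d8:5  d9:0  d10:0  d11:0 → peak 12
Job 1@7: d1:12  d2:9  d3:5  d4:7  d5:7  d6:7  d7:12  d8:5  d9:5  d10:0  d11:0 → peak 12
Job 1@8: d1:12  d2:9  d3:5  d4:7  d5:7  d6:7  d7:7  d8:5  d9:5  d10:5  d11:0 → peak 12
Job 1@9: d1:12  d2:9  d3:5  d4:7  d5:7  d6:7  d7:7  d8:0  d9:5  d10:5  d11:5 → peak 12
Best is Job 1@3, peak 12.

12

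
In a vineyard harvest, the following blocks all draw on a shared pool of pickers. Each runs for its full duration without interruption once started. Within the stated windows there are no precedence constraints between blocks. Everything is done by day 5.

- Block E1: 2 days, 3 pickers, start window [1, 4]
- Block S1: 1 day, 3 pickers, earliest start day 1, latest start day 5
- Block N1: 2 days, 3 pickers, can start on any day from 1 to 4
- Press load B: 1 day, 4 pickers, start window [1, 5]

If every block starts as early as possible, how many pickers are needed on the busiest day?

13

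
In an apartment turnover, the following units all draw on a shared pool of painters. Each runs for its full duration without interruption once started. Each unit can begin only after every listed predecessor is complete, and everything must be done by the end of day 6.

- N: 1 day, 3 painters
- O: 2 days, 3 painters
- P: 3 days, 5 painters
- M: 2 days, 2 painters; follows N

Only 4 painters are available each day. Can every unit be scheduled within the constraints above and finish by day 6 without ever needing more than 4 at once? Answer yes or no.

no

Total painter-days = 28; over 6 days the average is 28/6 > 4, so some day must exceed 4.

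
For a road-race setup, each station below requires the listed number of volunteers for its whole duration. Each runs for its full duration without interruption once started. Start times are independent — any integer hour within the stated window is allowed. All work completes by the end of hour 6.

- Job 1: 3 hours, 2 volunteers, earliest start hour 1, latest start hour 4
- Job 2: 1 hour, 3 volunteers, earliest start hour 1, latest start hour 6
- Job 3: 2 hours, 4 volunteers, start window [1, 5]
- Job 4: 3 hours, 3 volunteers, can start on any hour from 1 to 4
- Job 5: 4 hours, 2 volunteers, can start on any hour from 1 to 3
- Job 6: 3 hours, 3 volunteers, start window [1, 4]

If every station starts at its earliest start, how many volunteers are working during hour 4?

At early start, hour 4 has: Job 5.
Demand: 2 = 2.

2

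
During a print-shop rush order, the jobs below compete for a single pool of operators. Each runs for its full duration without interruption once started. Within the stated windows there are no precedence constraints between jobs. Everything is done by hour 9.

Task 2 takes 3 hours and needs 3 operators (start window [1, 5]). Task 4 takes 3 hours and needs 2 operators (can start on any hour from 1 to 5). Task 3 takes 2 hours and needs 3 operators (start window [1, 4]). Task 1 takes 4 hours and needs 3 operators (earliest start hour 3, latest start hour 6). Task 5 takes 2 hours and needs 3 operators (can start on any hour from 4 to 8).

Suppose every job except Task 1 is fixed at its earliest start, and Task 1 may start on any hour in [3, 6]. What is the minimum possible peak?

Task 1@3: h1:8  h2:8  h3:8  h4:6  h5:6  h6:3  h7:0  h8:0  h9:0 → peak 8
Task 1@4: h1:8  h2:8  h3:5  h4:6  h5:6  h6:3  h7:3  h8:0  h9:0 → peak 8
Task 1@5: h1:8  h2:8  h3:5  h4:3  h5:6  h6:3  h7:3  h8:3  h9:0 → peak 8
Task 1@6: h1:8  h2:8  h3:5  h4:3  h5:3  h6:3  h7:3  h8:3  h9:3 → peak 8
Best is Task 1@3, peak 8.

8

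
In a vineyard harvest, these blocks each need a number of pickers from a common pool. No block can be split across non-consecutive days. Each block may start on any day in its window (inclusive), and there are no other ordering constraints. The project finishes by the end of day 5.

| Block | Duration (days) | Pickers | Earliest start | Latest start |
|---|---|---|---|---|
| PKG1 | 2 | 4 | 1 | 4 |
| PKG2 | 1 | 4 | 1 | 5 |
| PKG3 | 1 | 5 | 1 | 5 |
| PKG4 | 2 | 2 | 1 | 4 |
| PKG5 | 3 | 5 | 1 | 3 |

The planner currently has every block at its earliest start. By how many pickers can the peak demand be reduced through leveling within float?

11

Early-start peak: d1:20  d2:11  d3:5  d4:0  d5:0 ⇒ 20.
Leveled (PKG1@1, PKG2@1, PKG3@2, PKG4@3, PKG5@3): d1:8  d2:9  d3:7  d4:7  d5:5 ⇒ 9.
Reduction 20 − 9 = 11.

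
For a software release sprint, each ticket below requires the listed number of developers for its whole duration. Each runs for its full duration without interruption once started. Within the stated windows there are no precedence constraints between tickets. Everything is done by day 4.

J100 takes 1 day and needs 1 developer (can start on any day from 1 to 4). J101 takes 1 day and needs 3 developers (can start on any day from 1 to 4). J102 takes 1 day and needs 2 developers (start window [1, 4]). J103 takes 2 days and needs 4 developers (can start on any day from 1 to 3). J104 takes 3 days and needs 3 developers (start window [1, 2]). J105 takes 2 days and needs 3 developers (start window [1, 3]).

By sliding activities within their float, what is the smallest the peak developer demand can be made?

8

Early-start (J100@1, J101@1, J102@1, J103@1, J104@1, J105@1) gives peak 16: d1:16  d2:10  d3:3  d4:0.
Shift J102→2, J103→3, J104→2.
Schedule J100@1, J101@1, J102@2, J103@3, J104@2, J105@1: d1:7  d2:8  d3:7  d4:7 — peak 8.
Total developer-days = 29 over 4 days ⇒ peak ≥ ⌈29/4⌉ = 8, so 8 is optimal.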